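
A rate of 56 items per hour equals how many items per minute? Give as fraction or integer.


Converting from per hour to per minute
Rate = 56 items per hour
Divide by 60: 56/60
= 14/15 items per minute

14/15


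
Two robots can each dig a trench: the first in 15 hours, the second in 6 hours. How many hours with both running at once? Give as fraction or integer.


Rate of A = 1/15 job per hour
Rate of B = 1/6 job per hour
Combined rate = 1/15 + 1/6
Find common denominator: (6 + 15)/(15*6) = 21/90
Combined rate = 7/30 job per hour
Time together = 1 / (7/30) = 30/7 hours

30/7


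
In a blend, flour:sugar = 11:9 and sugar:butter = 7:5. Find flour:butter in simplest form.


Given a:b = 11:9 and b:c = 7:5
Make b consistent. Multiply first ratio by 7: a:b = 77:63
Multiply second ratio by 9: b:c = 63:45
Now b = 63 in both, so a:b:c = 77:63:45
Therefore a:c = 77:45
Simplify by GCD: a:c = 77:45

77:45


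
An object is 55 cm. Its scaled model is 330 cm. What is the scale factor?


Original length = 55 cm
Scaled length = 330 cm
Scale factor = 330 / 55
= 6

6


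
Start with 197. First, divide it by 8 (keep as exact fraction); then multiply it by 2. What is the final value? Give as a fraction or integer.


Start with 197.
Step 1: Divide by 8: 197 / 8 = 197/8
Step 2: Multiply by 2: 197/8 * 2 = 197/4
Final result = 197/4

197/4


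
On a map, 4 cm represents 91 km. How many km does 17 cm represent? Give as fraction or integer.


Map scale: 4 cm = 91 km
Measured distance on map = 17 cm
Set up proportion: 17 * 91 / 4
= 1547 / 4
= 1547/4 km

1547/4


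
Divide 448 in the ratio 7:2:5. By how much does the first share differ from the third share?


Total parts = 7 + 2 + 5 = 14
Value per part = 448 / 14 = 32
Shares: 7*32=224, 2*32=64, 5*32=160
First share = 224, third share = 160
Difference = |224 - 160| = 64

64


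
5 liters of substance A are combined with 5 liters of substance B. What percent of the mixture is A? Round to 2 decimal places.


Volume of A = 5 L
Volume of B = 5 L
Total volume = 5 + 5 = 10 L
Percentage of A = (5/10) * 100
= 50.00%

50.00


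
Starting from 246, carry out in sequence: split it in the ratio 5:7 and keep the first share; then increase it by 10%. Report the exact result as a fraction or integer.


Start with 246.
Step 1: Split 5:7, first share = 246 * 5/12 = 205/2
Step 2: Increase by 10%: 205/2 * 110/100 = 451/4
Final result = 451/4

451/4


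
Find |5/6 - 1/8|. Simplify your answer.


Simplify: 5/6 = 5/6 and 1/8 = 1/8
Find common denominator: LCD = 24
Convert: 20/24 and 3/24
Difference = |20 - 3|/24 = 17/24
Simplified = 17/24

17/24


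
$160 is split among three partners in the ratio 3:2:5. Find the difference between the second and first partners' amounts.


Total parts = 3 + 2 + 5 = 10
Value per part = 160 / 10 = 16
Shares: 3*16=48, 2*16=32, 5*16=80
Second share = 32, first share = 48
Difference = |32 - 48| = 16

16


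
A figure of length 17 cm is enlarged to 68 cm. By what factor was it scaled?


Original length = 17 cm
Scaled length = 68 cm
Scale factor = 68 / 17
= 4

4


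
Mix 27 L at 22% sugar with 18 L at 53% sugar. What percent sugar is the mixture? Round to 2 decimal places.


Solute in mixture 1 = 22% of 27 L = 27*22/100 = 297/50 L
Solute in mixture 2 = 53% of 18 L = 18*53/100 = 477/50 L
Total solute = 297/50 + 477/50 = 387/25 L
Total volume = 27 + 18 = 45 L
Final concentration = 387/25/45 * 100 = 34.40%

34.40


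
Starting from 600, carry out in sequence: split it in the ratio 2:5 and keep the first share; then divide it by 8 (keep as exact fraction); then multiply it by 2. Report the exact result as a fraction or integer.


Start with 600.
Step 1: Split 2:5, first share = 600 * 2/7 = 1200/7
Step 2: Divide by 8: 1200/7 / 8 = 150/7
Step 3: Multiply by 2: 150/7 * 2 = 300/7
Final result = 300/7

300/7


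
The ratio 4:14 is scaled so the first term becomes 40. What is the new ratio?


Original ratio: 4:14
First term target: 40
Scale factor = 40 / 4 = 10
Multiply second term: 14 * 10 = 140
Equivalent ratio = 40:140

40:140


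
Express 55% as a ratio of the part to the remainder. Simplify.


Part = 55%, Remainder = 45%
Ratio = 55:45
GCD(55, 45) = 5
Simplify: 11:9 = 11:9

11:9


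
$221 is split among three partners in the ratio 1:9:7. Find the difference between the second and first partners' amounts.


Total parts = 1 + 9 + 7 = 17
Value per part = 221 / 17 = 13
Shares: 1*13=13, 9*13=117, 7*13=91
Second share = 117, first share = 13
Difference = |117 - 13| = 104

104


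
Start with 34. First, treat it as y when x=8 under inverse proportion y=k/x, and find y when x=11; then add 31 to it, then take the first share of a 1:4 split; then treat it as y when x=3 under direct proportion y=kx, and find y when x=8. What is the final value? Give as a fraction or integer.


Start with 34.
Step 1: Inverse prop: k = (34)*8; new y = k/11 = 34*8/11 = 272/11
Step 2: Add 31: 272/11+31=613/11; split 1:4 first = 613/11*1/5 = 613/55
Step 3: Direct prop: k = (613/55)/3; new y = k*8 = 613/55*8/3 = 4904/165
Final result = 4904/165

4904/165


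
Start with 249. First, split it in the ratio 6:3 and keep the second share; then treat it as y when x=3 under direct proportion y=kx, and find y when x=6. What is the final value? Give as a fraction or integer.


Start with 249.
Step 1: Split 6:3, second share = 249 * 3/9 = 83
Step 2: Direct prop: k = (83)/3; new y = k*6 = 83*6/3 = 166
Final result = 166

166


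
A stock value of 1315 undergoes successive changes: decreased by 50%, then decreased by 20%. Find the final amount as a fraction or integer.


Start: 1315
Step 1: decrease by 50% => multiply by 50/100
  1315 * 50/100 = 1315/2
Step 2: decrease by 20% => multiply by 80/100
  1315/2 * 80/100 = 526
Final value = 526

526


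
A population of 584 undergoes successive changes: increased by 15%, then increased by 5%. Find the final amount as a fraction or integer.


Start: 584
Step 1: increase by 15% => multiply by 115/100
  584 * 115/100 = 3358/5
Step 2: increase by 5% => multiply by 105/100
  3358/5 * 105/100 = 35259/50
Final value = 35259/50

35259/50


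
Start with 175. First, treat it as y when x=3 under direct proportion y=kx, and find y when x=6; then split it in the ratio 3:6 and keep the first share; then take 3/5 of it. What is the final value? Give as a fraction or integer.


Start with 175.
Step 1: Direct prop: k = (175)/3; new y = k*6 = 175*6/3 = 350
Step 2: Split 3:6, first share = 350 * 3/9 = 350/3
Step 3: Take 3/5: 350/3 * 3/5 = 70
Final result = 70

70


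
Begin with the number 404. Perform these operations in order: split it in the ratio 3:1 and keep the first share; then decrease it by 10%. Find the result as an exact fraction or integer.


Start with 404.
Step 1: Split 3:1, first share = 404 * 3/4 = 303
Step 2: Decrease by 10%: 303 * 90/100 = 2727/10
Final result = 2727/10

2727/10


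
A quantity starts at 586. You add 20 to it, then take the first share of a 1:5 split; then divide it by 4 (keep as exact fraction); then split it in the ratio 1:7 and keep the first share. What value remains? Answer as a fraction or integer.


Start with 586.
Step 1: Add 20: 586+20=606; split 1:5 first = 606*1/6 = 101
Step 2: Divide by 4: 101 / 4 = 101/4
Step 3: Split 1:7, first share = 101/4 * 1/8 = 101/32
Final result = 101/32

101/32


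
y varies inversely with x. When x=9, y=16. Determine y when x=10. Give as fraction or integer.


Inverse proportion: y = k/x
Find k: k = 9 * 16 = 144
Compute y at x=10: y = 144/10
y = 72/5

72/5


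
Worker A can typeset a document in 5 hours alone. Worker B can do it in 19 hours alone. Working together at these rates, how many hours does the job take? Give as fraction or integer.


Rate of A = 1/5 job per hour
Rate of B = 1/19 job per hour
Combined rate = 1/5 + 1/19
Find common denominator: (19 + 5)/(5*19) = 24/95
Combined rate = 24/95 job per hour
Time together = 1 / (24/95) = 95/24 hours

95/24


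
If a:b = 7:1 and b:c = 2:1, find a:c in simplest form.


Given a:b = 7:1 and b:c = 2:1
Make b consistent. Multiply first ratio by 2: a:b = 14:2
Multiply second ratio by 1: b:c = 2:1
Now b = 2 in both, so a:b:c = 14:2:1
Therefore a:c = 14:1
Simplify by GCD: a:c = 14:1

14:1


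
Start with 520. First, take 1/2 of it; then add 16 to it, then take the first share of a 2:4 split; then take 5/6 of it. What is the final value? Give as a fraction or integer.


Start with 520.
Step 1: Take 1/2: 520 * 1/2 = 260
Step 2: Add 16: 260+16=276; split 2:4 first = 276*2/6 = 92
Step 3: Take 5/6: 92 * 5/6 = 230/3
Final result = 230/3

230/3


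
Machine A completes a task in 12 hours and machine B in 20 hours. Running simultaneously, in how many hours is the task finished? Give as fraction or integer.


Rate of A = 1/12 job per hour
Rate of B = 1/20 job per hour
Combined rate = 1/12 + 1/20
Find common denominator: (20 + 12)/(12*20) = 32/240
Combined rate = 2/15 job per hour
Time together = 1 / (2/15) = 15/2 hours

15/2


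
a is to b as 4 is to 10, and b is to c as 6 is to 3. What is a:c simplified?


Given a:b = 4:10 and b:c = 6:3
Make b consistent. Multiply first ratio by 6: a:b = 24:60
Multiply second ratio by 10: b:c = 60:30
Now b = 60 in both, so a:b:c = 24:60:30
Therefore a:c = 24:30
Simplify by GCD: a:c = 4:5

4:5


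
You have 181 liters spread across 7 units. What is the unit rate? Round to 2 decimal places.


Total liters = 181
Number of units = 7
Unit rate = 181 / 7
= 25.86 liters per unit

25.86


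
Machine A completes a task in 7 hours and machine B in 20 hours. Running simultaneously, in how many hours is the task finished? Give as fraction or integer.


Rate of A = 1/7 job per hour
Rate of B = 1/20 job per hour
Combined rate = 1/7 + 1/20
Find common denominator: (20 + 7)/(7*20) = 27/140
Combined rate = 27/140 job per hour
Time together = 1 / (27/140) = 140/27 hours

140/27


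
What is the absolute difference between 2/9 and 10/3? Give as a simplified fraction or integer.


Simplify: 2/9 = 2/9 and 10/3 = 10/3
Find common denominator: LCD = 9
Convert: 2/9 and 30/9
Difference = |2 - 30|/9 = 28/9
Simplified = 28/9

28/9


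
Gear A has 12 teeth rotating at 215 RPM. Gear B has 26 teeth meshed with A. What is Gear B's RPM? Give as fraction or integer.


Gear ratio: teeth_A * RPM_A = teeth_B * RPM_B
12 * 215 = 26 * RPM_B
2580 = 26 * RPM_B
RPM_B = 2580 / 26
RPM_B = 1290/13

1290/13


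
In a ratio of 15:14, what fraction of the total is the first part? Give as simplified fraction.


Total parts = 15 + 14 = 29
First part fraction = 15/29
Simplify: 15/29 = 15/29

15/29


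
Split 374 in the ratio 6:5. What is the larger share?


Total parts = 6 + 5 = 11
Value per part = 374 / 11 = 34
First share = 6 * 34 = 204
Second share = 5 * 34 = 170
Larger share = 204

204


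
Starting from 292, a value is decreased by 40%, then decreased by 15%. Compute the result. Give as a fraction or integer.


Start: 292
Step 1: decrease by 40% => multiply by 60/100
  292 * 60/100 = 876/5
Step 2: decrease by 15% => multiply by 85/100
  876/5 * 85/100 = 3723/25
Final value = 3723/25

3723/25


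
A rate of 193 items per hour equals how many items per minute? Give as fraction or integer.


Converting from per hour to per minute
Rate = 193 items per hour
Divide by 60: 193/60
= 193/60 items per minute

193/60


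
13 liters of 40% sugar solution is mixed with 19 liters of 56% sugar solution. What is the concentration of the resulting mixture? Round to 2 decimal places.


Solute in mixture 1 = 40% of 13 L = 13*40/100 = 26/5 L
Solute in mixture 2 = 56% of 19 L = 19*56/100 = 266/25 L
Total solute = 26/5 + 266/25 = 396/25 L
Total volume = 13 + 19 = 32 L
Final concentration = 396/25/32 * 100 = 49.50%

49.50


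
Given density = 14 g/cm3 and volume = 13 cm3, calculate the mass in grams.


Using mass = density * volume
Density = 14 g/cm3
Volume = 13 cm3
Mass = 14 * 13
= 182 g

182


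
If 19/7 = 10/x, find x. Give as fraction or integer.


Setting up: 19/7 = 10/x
Cross multiply: 19 * x = 7 * 10
19x = 70
x = 70/19
x = 70/19

70/19


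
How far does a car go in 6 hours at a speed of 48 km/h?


Using distance = speed * time
Speed = 48 km/h
Time = 6 hours
Distance = 48 * 6
= 288 km

288


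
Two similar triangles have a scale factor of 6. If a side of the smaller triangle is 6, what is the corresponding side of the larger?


Similar triangles have proportional sides
Scale factor = 6
Smaller side = 6
Corresponding larger side = 6 * 6
= 36

36


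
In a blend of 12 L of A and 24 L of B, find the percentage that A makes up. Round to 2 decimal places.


Volume of A = 12 L
Volume of B = 24 L
Total volume = 12 + 24 = 36 L
Percentage of A = (12/36) * 100
= 33.33%

33.33


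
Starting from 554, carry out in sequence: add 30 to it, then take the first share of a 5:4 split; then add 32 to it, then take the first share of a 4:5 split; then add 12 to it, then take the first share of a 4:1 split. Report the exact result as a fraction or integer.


Start with 554.
Step 1: Add 30: 554+30=584; split 5:4 first = 584*5/9 = 2920/9
Step 2: Add 32: 2920/9+32=3208/9; split 4:5 first = 3208/9*4/9 = 12832/81
Step 3: Add 12: 12832/81+12=13804/81; split 4:1 first = 13804/81*4/5 = 55216/405
Final result = 55216/405

55216/405


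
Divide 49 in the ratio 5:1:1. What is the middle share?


Ratio = 5:1:1
Total parts = 5 + 1 + 1 = 7
Value per part = 49 / 7 = 7
First share = 5 * 7 = 35
Middle share = 1 * 7 = 7
Third share = 1 * 7 = 7

7


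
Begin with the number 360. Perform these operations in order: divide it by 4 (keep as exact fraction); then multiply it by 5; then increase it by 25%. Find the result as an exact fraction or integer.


Start with 360.
Step 1: Divide by 4: 360 / 4 = 90
Step 2: Multiply by 5: 90 * 5 = 450
Step 3: Increase by 25%: 450 * 125/100 = 1125/2
Final result = 1125/2

1125/2


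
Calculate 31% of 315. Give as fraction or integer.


Compute 31% of 315
Convert percentage: 31% = 31/100
Multiply: 315 * 31/100
= 9765/100
= 1953/20

1953/20


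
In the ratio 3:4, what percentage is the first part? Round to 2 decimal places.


Total parts = 3 + 4 = 7
First part fraction = 3/7
Percentage = (3/7) * 100
= 0.428571 * 100
= 42.86%

42.86


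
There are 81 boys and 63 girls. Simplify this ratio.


Find GCD(81, 63)
GCD = 9
Divide both by 9: 81/9 = 9, 63/9 = 7
Simplified ratio = 9:7

9:7


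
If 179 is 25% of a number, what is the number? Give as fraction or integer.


Given: 179 is 25% of the whole
Set up: 179 = 25/100 * whole
whole = 179 * 100 / 25
whole = 17900 / 25
whole = 716

716


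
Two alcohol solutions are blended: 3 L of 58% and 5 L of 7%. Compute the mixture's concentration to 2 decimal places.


Solute in mixture 1 = 58% of 3 L = 3*58/100 = 87/50 L
Solute in mixture 2 = 7% of 5 L = 5*7/100 = 7/20 L
Total solute = 87/50 + 7/20 = 209/100 L
Total volume = 3 + 5 = 8 L
Final concentration = 209/100/8 * 100 = 26.13%

26.13


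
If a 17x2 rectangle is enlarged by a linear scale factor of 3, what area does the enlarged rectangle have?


Original dimensions: 17 x 2
Enlargement factor = 3
New width = 17 * 3 = 51
New height = 2 * 3 = 6
New area = 51 * 6 = 306

306


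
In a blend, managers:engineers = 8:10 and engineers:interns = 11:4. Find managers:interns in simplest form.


Given a:b = 8:10 and b:c = 11:4
Make b consistent. Multiply first ratio by 11: a:b = 88:110
Multiply second ratio by 10: b:c = 110:40
Now b = 110 in both, so a:b:c = 88:110:40
Therefore a:c = 88:40
Simplify by GCD: a:c = 11:5

11:5


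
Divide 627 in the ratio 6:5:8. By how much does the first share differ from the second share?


Total parts = 6 + 5 + 8 = 19
Value per part = 627 / 19 = 33
Shares: 6*33=198, 5*33=165, 8*33=264
First share = 198, second share = 165
Difference = |198 - 165| = 33

33


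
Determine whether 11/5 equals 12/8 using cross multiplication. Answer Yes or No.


Cross multiply to check 11/5 = 12/8
Left cross product: 11 * 8 = 88
Right cross product: 5 * 12 = 60
88 != 60
Not equal, so proportions differ => No

No


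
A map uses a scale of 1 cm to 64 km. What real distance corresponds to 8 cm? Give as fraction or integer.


Map scale: 1 cm = 64 km
Measured distance on map = 8 cm
Set up proportion: 8 * 64 / 1
= 512 / 1
= 512 km

512


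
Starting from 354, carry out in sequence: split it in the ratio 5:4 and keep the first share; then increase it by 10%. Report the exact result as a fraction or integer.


Start with 354.
Step 1: Split 5:4, first share = 354 * 5/9 = 590/3
Step 2: Increase by 10%: 590/3 * 110/100 = 649/3
Final result = 649/3

649/3


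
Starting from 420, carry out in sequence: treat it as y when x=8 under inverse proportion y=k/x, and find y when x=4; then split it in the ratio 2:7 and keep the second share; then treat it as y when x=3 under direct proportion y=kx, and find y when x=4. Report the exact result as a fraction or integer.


Start with 420.
Step 1: Inverse prop: k = (420)*8; new y = k/4 = 420*8/4 = 840
Step 2: Split 2:7, second share = 840 * 7/9 = 1960/3
Step 3: Direct prop: k = (1960/3)/3; new y = k*4 = 1960/3*4/3 = 7840/9
Final result = 7840/9

7840/9


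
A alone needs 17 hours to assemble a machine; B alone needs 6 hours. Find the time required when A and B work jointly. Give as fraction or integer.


Rate of A = 1/17 job per hour
Rate of B = 1/6 job per hour
Combined rate = 1/17 + 1/6
Find common denominator: (6 + 17)/(17*6) = 23/102
Combined rate = 23/102 job per hour
Time together = 1 / (23/102) = 102/23 hours

102/23


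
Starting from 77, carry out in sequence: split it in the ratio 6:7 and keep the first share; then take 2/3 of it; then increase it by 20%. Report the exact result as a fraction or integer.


Start with 77.
Step 1: Split 6:7, first share = 77 * 6/13 = 462/13
Step 2: Take 2/3: 462/13 * 2/3 = 308/13
Step 3: Increase by 20%: 308/13 * 120/100 = 1848/65
Final result = 1848/65

1848/65


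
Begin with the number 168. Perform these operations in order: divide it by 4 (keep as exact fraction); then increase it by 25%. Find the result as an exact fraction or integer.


Start with 168.
Step 1: Divide by 4: 168 / 4 = 42
Step 2: Increase by 25%: 42 * 125/100 = 105/2
Final result = 105/2

105/2


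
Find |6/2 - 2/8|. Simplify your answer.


Simplify: 6/2 = 3 and 2/8 = 1/4
Find common denominator: LCD = 4
Convert: 12/4 and 1/4
Difference = |12 - 1|/4 = 11/4
Simplified = 11/4

11/4


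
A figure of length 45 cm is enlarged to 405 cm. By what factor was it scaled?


Original length = 45 cm
Scaled length = 405 cm
Scale factor = 405 / 45
= 9

9


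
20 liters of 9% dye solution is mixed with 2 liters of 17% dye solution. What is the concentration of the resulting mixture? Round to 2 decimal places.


Solute in mixture 1 = 9% of 20 L = 20*9/100 = 9/5 L
Solute in mixture 2 = 17% of 2 L = 2*17/100 = 17/50 L
Total solute = 9/5 + 17/50 = 107/50 L
Total volume = 20 + 2 = 22 L
Final concentration = 107/50/22 * 100 = 9.73%

9.73


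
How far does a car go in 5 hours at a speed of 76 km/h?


Using distance = speed * time
Speed = 76 km/h
Time = 5 hours
Distance = 76 * 5
= 380 km

380


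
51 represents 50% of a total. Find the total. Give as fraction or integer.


Given: 51 is 50% of the whole
Set up: 51 = 50/100 * whole
whole = 51 * 100 / 50
whole = 5100 / 50
whole = 102

102


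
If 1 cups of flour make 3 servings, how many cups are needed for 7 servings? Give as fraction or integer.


Original: 1 cups for 3 servings
Target servings = 7
Scaling factor = 7/3
New amount = 1 * 7/3
= 7/3
= 7/3 cups

7/3


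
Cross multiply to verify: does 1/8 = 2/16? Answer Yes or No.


Cross multiply to check 1/8 = 2/16
Left cross product: 1 * 16 = 16
Right cross product: 8 * 2 = 16
16 = 16
Equal, so proportions match => Yes

Yes


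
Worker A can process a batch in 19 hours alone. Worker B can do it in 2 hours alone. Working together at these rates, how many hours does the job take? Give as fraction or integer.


Rate of A = 1/19 job per hour
Rate of B = 1/2 job per hour
Combined rate = 1/19 + 1/2
Find common denominator: (2 + 19)/(19*2) = 21/38
Combined rate = 21/38 job per hour
Time together = 1 / (21/38) = 38/21 hours

38/21


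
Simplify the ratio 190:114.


Find GCD(190, 114)
GCD = 38
Divide both by 38: 190/38 = 5, 114/38 = 3
Simplified ratio = 5:3

5:3


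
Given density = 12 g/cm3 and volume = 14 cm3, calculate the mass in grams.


Using mass = density * volume
Density = 12 g/cm3
Volume = 14 cm3
Mass = 12 * 14
= 168 g

168


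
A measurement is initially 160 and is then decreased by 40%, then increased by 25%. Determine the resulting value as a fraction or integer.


Start: 160
Step 1: decrease by 40% => multiply by 60/100
  160 * 60/100 = 96
Step 2: increase by 25% => multiply by 125/100
  96 * 125/100 = 120
Final value = 120

120


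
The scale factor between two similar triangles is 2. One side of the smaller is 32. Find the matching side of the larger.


Similar triangles have proportional sides
Scale factor = 2
Smaller side = 32
Corresponding larger side = 32 * 2
= 64

64


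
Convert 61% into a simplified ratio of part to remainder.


Part = 61%, Remainder = 39%
Ratio = 61:39
GCD(61, 39) = 1
Simplify: 61:39 = 61:39

61:39


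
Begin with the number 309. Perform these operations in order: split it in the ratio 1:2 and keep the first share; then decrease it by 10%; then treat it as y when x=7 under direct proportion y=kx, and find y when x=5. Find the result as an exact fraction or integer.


Start with 309.
Step 1: Split 1:2, first share = 309 * 1/3 = 103
Step 2: Decrease by 10%: 103 * 90/100 = 927/10
Step 3: Direct prop: k = (927/10)/7; new y = k*5 = 927/10*5/7 = 927/14
Final result = 927/14

927/14


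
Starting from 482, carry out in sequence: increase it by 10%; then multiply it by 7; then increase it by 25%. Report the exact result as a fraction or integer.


Start with 482.
Step 1: Increase by 10%: 482 * 110/100 = 2651/5
Step 2: Multiply by 7: 2651/5 * 7 = 18557/5
Step 3: Increase by 25%: 18557/5 * 125/100 = 18557/4
Final result = 18557/4

18557/4


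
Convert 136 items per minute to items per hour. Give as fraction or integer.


Converting from per minute to per hour
Rate = 136 items per minute
Multiply by 60: 136 * 60
= 8160 items per hour

8160


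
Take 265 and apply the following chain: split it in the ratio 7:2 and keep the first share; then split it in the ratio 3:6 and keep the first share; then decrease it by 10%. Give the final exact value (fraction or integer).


Start with 265.
Step 1: Split 7:2, first share = 265 * 7/9 = 1855/9
Step 2: Split 3:6, first share = 1855/9 * 3/9 = 1855/27
Step 3: Decrease by 10%: 1855/27 * 90/100 = 371/6
Final result = 371/6

371/6


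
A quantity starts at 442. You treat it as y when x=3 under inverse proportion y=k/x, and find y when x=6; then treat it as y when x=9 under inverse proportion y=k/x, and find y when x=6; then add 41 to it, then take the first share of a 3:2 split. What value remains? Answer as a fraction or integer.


Start with 442.
Step 1: Inverse prop: k = (442)*3; new y = k/6 = 442*3/6 = 221
Step 2: Inverse prop: k = (221)*9; new y = k/6 = 221*9/6 = 663/2
Step 3: Add 41: 663/2+41=745/2; split 3:2 first = 745/2*3/5 = 447/2
Final result = 447/2

447/2


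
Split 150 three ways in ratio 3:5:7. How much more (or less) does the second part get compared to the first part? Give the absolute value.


Total parts = 3 + 5 + 7 = 15
Value per part = 150 / 15 = 10
Shares: 3*10=30, 5*10=50, 7*10=70
Second share = 50, first share = 30
Difference = |50 - 30| = 20

20


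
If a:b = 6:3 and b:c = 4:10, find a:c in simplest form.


Given a:b = 6:3 and b:c = 4:10
Make b consistent. Multiply first ratio by 4: a:b = 24:12
Multiply second ratio by 3: b:c = 12:30
Now b = 12 in both, so a:b:c = 24:12:30
Therefore a:c = 24:30
Simplify by GCD: a:c = 4:5

4:5


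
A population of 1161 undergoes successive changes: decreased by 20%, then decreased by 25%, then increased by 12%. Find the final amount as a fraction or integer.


Start: 1161
Step 1: decrease by 20% => multiply by 80/100
  1161 * 80/100 = 4644/5
Step 2: decrease by 25% => multiply by 75/100
  4644/5 * 75/100 = 3483/5
Step 3: increase by 12% => multiply by 112/100
  3483/5 * 112/100 = 97524/125
Final value = 97524/125

97524/125


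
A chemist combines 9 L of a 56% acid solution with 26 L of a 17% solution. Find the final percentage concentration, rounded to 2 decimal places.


Solute in mixture 1 = 56% of 9 L = 9*56/100 = 126/25 L
Solute in mixture 2 = 17% of 26 L = 26*17/100 = 221/50 L
Total solute = 126/25 + 221/50 = 473/50 L
Total volume = 9 + 26 = 35 L
Final concentration = 473/50/35 * 100 = 27.03%

27.03


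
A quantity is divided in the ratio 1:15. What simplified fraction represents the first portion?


Total parts = 1 + 15 = 16
First part fraction = 1/16
Simplify: 1/16 = 1/16

1/16


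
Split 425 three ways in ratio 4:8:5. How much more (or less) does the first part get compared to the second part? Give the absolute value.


Total parts = 4 + 8 + 5 = 17
Value per part = 425 / 17 = 25
Shares: 4*25=100, 8*25=200, 5*25=125
First share = 100, second share = 200
Difference = |100 - 200| = 100

100


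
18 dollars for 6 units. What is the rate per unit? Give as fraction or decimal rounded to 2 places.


Total dollars = 18
Number of units = 6
Unit rate = 18 / 6
= 3 dollars per unit

3


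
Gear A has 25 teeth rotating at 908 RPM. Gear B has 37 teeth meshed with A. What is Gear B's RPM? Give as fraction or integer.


Gear ratio: teeth_A * RPM_A = teeth_B * RPM_B
25 * 908 = 37 * RPM_B
22700 = 37 * RPM_B
RPM_B = 22700 / 37
RPM_B = 22700/37

22700/37


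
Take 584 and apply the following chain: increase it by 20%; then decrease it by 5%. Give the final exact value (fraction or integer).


Start with 584.
Step 1: Increase by 20%: 584 * 120/100 = 3504/5
Step 2: Decrease by 5%: 3504/5 * 95/100 = 16644/25
Final result = 16644/25

16644/25


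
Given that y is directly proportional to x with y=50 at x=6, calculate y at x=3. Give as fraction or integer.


Direct proportion: y = kx
Find k: k = 50/6 = 25/3
Compute y at x=3: y = 25/3 * 3
y = 25

25


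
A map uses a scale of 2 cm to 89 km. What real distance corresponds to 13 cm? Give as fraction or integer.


Map scale: 2 cm = 89 km
Measured distance on map = 13 cm
Set up proportion: 13 * 89 / 2
= 1157 / 2
= 1157/2 km

1157/2


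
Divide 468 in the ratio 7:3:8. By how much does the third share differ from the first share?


Total parts = 7 + 3 + 8 = 18
Value per part = 468 / 18 = 26
Shares: 7*26=182, 3*26=78, 8*26=208
Third share = 208, first share = 182
Difference = |208 - 182| = 26

26


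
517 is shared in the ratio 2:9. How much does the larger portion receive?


Total parts = 2 + 9 = 11
Value per part = 517 / 11 = 47
First share = 2 * 47 = 94
Second share = 9 * 47 = 423
Larger share = 423

423


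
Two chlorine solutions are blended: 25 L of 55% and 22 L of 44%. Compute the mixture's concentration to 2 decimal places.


Solute in mixture 1 = 55% of 25 L = 25*55/100 = 55/4 L
Solute in mixture 2 = 44% of 22 L = 22*44/100 = 242/25 L
Total solute = 55/4 + 242/25 = 2343/100 L
Total volume = 25 + 22 = 47 L
Final concentration = 2343/100/47 * 100 = 49.85%

49.85


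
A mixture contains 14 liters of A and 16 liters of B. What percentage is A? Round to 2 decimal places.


Volume of A = 14 L
Volume of B = 16 L
Total volume = 14 + 16 = 30 L
Percentage of A = (14/30) * 100
= 46.67%

46.67


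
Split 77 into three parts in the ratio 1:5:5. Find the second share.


Ratio = 1:5:5
Total parts = 1 + 5 + 5 = 11
Value per part = 77 / 11 = 7
First share = 1 * 7 = 7
Middle share = 5 * 7 = 35
Third share = 5 * 7 = 35

35


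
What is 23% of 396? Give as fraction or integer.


Compute 23% of 396
Convert percentage: 23% = 23/100
Multiply: 396 * 23/100
= 9108/100
= 2277/25

2277/25


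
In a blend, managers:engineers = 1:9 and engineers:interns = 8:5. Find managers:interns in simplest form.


Given a:b = 1:9 and b:c = 8:5
Make b consistent. Multiply first ratio by 8: a:b = 8:72
Multiply second ratio by 9: b:c = 72:45
Now b = 72 in both, so a:b:c = 8:72:45
Therefore a:c = 8:45
Simplify by GCD: a:c = 8:45

8:45


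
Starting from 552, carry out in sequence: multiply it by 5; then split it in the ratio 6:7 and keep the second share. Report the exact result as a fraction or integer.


Start with 552.
Step 1: Multiply by 5: 552 * 5 = 2760
Step 2: Split 6:7, second share = 2760 * 7/13 = 19320/13
Final result = 19320/13

19320/13


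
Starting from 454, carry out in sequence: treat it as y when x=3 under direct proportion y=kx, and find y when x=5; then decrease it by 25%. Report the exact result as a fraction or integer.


Start with 454.
Step 1: Direct prop: k = (454)/3; new y = k*5 = 454*5/3 = 2270/3
Step 2: Decrease by 25%: 2270/3 * 75/100 = 1135/2
Final result = 1135/2

1135/2


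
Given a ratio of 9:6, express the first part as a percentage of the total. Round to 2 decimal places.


Total parts = 9 + 6 = 15
First part fraction = 9/15
Percentage = (9/15) * 100
= 0.6 * 100
= 60.00%

60.00


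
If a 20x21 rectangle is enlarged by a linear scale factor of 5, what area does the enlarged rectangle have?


Original dimensions: 20 x 21
Enlargement factor = 5
New width = 20 * 5 = 100
New height = 21 * 5 = 105
New area = 100 * 105 = 10500

10500


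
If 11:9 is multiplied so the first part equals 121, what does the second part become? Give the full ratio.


Original ratio: 11:9
First term target: 121
Scale factor = 121 / 11 = 11
Multiply second term: 9 * 11 = 99
Equivalent ratio = 121:99

121:99


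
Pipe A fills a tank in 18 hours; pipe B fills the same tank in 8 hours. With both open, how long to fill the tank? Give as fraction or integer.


Rate of A = 1/18 job per hour
Rate of B = 1/8 job per hour
Combined rate = 1/18 + 1/8
Find common denominator: (8 + 18)/(18*8) = 26/144
Combined rate = 13/72 job per hour
Time together = 1 / (13/72) = 72/13 hours

72/13


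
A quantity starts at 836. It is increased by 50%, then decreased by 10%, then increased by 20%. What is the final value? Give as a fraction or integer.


Start: 836
Step 1: increase by 50% => multiply by 150/100
  836 * 150/100 = 1254
Step 2: decrease by 10% => multiply by 90/100
  1254 * 90/100 = 5643/5
Step 3: increase by 20% => multiply by 120/100
  5643/5 * 120/100 = 33858/25
Final value = 33858/25

33858/25


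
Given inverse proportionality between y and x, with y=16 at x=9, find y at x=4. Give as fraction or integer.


Inverse proportion: y = k/x
Find k: k = 9 * 16 = 144
Compute y at x=4: y = 144/4
y = 36

36


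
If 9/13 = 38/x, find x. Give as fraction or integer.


Setting up: 9/13 = 38/x
Cross multiply: 9 * x = 13 * 38
9x = 494
x = 494/9
x = 494/9

494/9


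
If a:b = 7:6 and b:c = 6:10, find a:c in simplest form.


Given a:b = 7:6 and b:c = 6:10
Make b consistent. Multiply first ratio by 6: a:b = 42:36
Multiply second ratio by 6: b:c = 36:60
Now b = 36 in both, so a:b:c = 42:36:60
Therefore a:c = 42:60
Simplify by GCD: a:c = 7:10

7:10


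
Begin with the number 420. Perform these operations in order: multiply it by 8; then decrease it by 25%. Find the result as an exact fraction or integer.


Start with 420.
Step 1: Multiply by 8: 420 * 8 = 3360
Step 2: Decrease by 25%: 3360 * 75/100 = 2520
Final result = 2520

2520


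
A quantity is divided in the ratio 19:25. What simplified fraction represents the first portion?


Total parts = 19 + 25 = 44
First part fraction = 19/44
Simplify: 19/44 = 19/44

19/44


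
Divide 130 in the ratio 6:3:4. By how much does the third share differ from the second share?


Total parts = 6 + 3 + 4 = 13
Value per part = 130 / 13 = 10
Shares: 6*10=60, 3*10=30, 4*10=40
Third share = 40, second share = 30
Difference = |40 - 30| = 10

10


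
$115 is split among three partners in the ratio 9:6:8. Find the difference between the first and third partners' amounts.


Total parts = 9 + 6 + 8 = 23
Value per part = 115 / 23 = 5
Shares: 9*5=45, 6*5=30, 8*5=40
First share = 45, third share = 40
Difference = |45 - 40| = 5

5


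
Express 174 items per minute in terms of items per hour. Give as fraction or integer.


Converting from per minute to per hour
Rate = 174 items per minute
Multiply by 60: 174 * 60
= 10440 items per hour

10440


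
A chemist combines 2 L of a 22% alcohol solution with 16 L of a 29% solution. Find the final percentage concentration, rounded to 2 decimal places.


Solute in mixture 1 = 22% of 2 L = 2*22/100 = 11/25 L
Solute in mixture 2 = 29% of 16 L = 16*29/100 = 116/25 L
Total solute = 11/25 + 116/25 = 127/25 L
Total volume = 2 + 16 = 18 L
Final concentration = 127/25/18 * 100 = 28.22%

28.22


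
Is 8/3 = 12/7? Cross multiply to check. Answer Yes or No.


Cross multiply to check 8/3 = 12/7
Left cross product: 8 * 7 = 56
Right cross product: 3 * 12 = 36
56 != 36
Not equal, so proportions differ => No

No


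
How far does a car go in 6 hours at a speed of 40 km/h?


Using distance = speed * time
Speed = 40 km/h
Time = 6 hours
Distance = 40 * 6
= 240 km

240


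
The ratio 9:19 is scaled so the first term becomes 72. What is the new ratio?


Original ratio: 9:19
First term target: 72
Scale factor = 72 / 9 = 8
Multiply second term: 19 * 8 = 152
Equivalent ratio = 72:152

72:152


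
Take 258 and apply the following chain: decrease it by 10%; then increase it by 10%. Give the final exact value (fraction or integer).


Start with 258.
Step 1: Decrease by 10%: 258 * 90/100 = 1161/5
Step 2: Increase by 10%: 1161/5 * 110/100 = 12771/50
Final result = 12771/50

12771/50


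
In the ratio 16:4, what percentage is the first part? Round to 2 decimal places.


Total parts = 16 + 4 = 20
First part fraction = 16/20
Percentage = (16/20) * 100
= 0.8 * 100
= 80.00%

80.00


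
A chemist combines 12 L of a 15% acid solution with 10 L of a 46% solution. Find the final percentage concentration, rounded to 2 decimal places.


Solute in mixture 1 = 15% of 12 L = 12*15/100 = 9/5 L
Solute in mixture 2 = 46% of 10 L = 10*46/100 = 23/5 L
Total solute = 9/5 + 23/5 = 32/5 L
Total volume = 12 + 10 = 22 L
Final concentration = 32/5/22 * 100 = 29.09%

29.09


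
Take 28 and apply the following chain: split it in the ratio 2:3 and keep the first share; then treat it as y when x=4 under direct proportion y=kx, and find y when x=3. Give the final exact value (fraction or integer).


Start with 28.
Step 1: Split 2:3, first share = 28 * 2/5 = 56/5
Step 2: Direct prop: k = (56/5)/4; new y = k*3 = 56/5*3/4 = 42/5
Final result = 42/5

42/5


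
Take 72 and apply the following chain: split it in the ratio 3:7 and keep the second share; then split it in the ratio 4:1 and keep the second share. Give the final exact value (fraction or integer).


Start with 72.
Step 1: Split 3:7, second share = 72 * 7/10 = 252/5
Step 2: Split 4:1, second share = 252/5 * 1/5 = 252/25
Final result = 252/25

252/25


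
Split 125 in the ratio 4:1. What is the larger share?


Total parts = 4 + 1 = 5
Value per part = 125 / 5 = 25
First share = 4 * 25 = 100
Second share = 1 * 25 = 25
Larger share = 100

100


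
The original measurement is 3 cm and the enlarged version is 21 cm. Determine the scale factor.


Original length = 3 cm
Scaled length = 21 cm
Scale factor = 21 / 3
= 7

7


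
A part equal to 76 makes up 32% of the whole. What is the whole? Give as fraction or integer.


Given: 76 is 32% of the whole
Set up: 76 = 32/100 * whole
whole = 76 * 100 / 32
whole = 7600 / 32
whole = 475/2

475/2


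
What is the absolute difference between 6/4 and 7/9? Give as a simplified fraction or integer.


Simplify: 6/4 = 3/2 and 7/9 = 7/9
Find common denominator: LCD = 18
Convert: 27/18 and 14/18
Difference = |27 - 14|/18 = 13/18
Simplified = 13/18

13/18


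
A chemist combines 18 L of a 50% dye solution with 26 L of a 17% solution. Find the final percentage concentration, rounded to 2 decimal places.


Solute in mixture 1 = 50% of 18 L = 18*50/100 = 9 L
Solute in mixture 2 = 17% of 26 L = 26*17/100 = 221/50 L
Total solute = 9 + 221/50 = 671/50 L
Total volume = 18 + 26 = 44 L
Final concentration = 671/50/44 * 100 = 30.50%

30.50


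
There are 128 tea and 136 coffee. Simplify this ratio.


Find GCD(128, 136)
GCD = 8
Divide both by 8: 128/8 = 16, 136/8 = 17
Simplified ratio = 16:17

16:17


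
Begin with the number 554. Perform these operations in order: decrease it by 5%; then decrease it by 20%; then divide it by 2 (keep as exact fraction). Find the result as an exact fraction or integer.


Start with 554.
Step 1: Decrease by 5%: 554 * 95/100 = 5263/10
Step 2: Decrease by 20%: 5263/10 * 80/100 = 10526/25
Step 3: Divide by 2: 10526/25 / 2 = 5263/25
Final result = 5263/25

5263/25


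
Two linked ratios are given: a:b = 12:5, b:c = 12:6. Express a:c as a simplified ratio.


Given a:b = 12:5 and b:c = 12:6
Make b consistent. Multiply first ratio by 12: a:b = 144:60
Multiply second ratio by 5: b:c = 60:30
Now b = 60 in both, so a:b:c = 144:60:30
Therefore a:c = 144:30
Simplify by GCD: a:c = 24:5

24:5


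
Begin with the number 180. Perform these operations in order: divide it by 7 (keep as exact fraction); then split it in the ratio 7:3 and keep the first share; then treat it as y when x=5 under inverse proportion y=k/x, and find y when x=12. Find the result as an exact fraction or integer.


Start with 180.
Step 1: Divide by 7: 180 / 7 = 180/7
Step 2: Split 7:3, first share = 180/7 * 7/10 = 18
Step 3: Inverse prop: k = (18)*5; new y = k/12 = 18*5/12 = 15/2
Final result = 15/2

15/2


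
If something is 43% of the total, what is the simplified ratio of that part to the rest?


Part = 43%, Remainder = 57%
Ratio = 43:57
GCD(43, 57) = 1
Simplify: 43:57 = 43:57

43:57


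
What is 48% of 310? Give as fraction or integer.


Compute 48% of 310
Convert percentage: 48% = 48/100
Multiply: 310 * 48/100
= 14880/100
= 744/5

744/5


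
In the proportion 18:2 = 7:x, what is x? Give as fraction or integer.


Setting up: 18/2 = 7/x
Cross multiply: 18 * x = 2 * 7
18x = 14
x = 14/18
x = 7/9

7/9


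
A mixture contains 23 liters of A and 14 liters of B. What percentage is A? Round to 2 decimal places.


Volume of A = 23 L
Volume of B = 14 L
Total volume = 23 + 14 = 37 L
Percentage of A = (23/37) * 100
= 62.16%

62.16


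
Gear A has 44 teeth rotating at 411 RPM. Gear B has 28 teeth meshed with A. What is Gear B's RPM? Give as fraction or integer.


Gear ratio: teeth_A * RPM_A = teeth_B * RPM_B
44 * 411 = 28 * RPM_B
18084 = 28 * RPM_B
RPM_B = 18084 / 28
RPM_B = 4521/7

4521/7


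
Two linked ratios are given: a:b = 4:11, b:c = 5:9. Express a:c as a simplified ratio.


Given a:b = 4:11 and b:c = 5:9
Make b consistent. Multiply first ratio by 5: a:b = 20:55
Multiply second ratio by 11: b:c = 55:99
Now b = 55 in both, so a:b:c = 20:55:99
Therefore a:c = 20:99
Simplify by GCD: a:c = 20:99

20:99


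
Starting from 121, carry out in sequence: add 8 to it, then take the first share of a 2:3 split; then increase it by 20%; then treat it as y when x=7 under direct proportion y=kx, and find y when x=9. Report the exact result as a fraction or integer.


Start with 121.
Step 1: Add 8: 121+8=129; split 2:3 first = 129*2/5 = 258/5
Step 2: Increase by 20%: 258/5 * 120/100 = 1548/25
Step 3: Direct prop: k = (1548/25)/7; new y = k*9 = 1548/25*9/7 = 13932/175
Final result = 13932/175

13932/175


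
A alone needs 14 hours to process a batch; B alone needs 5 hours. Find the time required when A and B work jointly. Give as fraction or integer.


Rate of A = 1/14 job per hour
Rate of B = 1/5 job per hour
Combined rate = 1/14 + 1/5
Find common denominator: (5 + 14)/(14*5) = 19/70
Combined rate = 19/70 job per hour
Time together = 1 / (19/70) = 70/19 hours

70/19
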